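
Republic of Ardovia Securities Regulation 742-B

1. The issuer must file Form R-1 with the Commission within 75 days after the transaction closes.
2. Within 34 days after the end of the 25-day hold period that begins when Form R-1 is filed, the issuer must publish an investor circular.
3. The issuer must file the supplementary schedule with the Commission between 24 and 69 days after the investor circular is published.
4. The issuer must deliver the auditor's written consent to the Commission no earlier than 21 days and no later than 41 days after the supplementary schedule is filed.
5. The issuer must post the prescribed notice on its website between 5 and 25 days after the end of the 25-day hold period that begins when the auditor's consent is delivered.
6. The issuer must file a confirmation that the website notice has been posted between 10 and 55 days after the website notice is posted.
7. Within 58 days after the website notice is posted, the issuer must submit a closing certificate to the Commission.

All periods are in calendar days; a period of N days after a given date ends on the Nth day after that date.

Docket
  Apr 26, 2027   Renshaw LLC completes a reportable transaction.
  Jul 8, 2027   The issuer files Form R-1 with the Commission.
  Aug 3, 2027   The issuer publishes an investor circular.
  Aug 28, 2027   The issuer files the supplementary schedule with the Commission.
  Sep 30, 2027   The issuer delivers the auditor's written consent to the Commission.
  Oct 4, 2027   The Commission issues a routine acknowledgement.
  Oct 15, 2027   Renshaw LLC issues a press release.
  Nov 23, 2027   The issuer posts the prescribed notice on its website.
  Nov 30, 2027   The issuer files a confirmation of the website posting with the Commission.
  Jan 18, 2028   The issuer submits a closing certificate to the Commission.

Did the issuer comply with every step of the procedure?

No

(1) due by Apr 26, 2027 + 75 days = Jul 10, 2027; completed Jul 8, 2027, before the deadline.
(2) due by Aug 2, 2027 + 34 days = Sep 5, 2027; Aug 3, 2027 is within that limit.
(3) the permitted window runs from Aug 3, 2027 + 24 = Aug 27, 2027 to Aug 3, 2027 + 69 = Oct 11, 2027; done Aug 28, 2027, which is between those dates.
(4) the permitted window runs from Aug 28, 2027 + 21 = Sep 18, 2027 to Aug 28, 2027 + 41 = Oct 8, 2027; done Sep 30, 2027 — within the window.
(5) the permitted window runs from Oct 25, 2027 + 5 = Oct 30, 2027 to Oct 25, 2027 + 25 = Nov 19, 2027; done Nov 23, 2027 — 4 days after the window closed.
The analysis stops there.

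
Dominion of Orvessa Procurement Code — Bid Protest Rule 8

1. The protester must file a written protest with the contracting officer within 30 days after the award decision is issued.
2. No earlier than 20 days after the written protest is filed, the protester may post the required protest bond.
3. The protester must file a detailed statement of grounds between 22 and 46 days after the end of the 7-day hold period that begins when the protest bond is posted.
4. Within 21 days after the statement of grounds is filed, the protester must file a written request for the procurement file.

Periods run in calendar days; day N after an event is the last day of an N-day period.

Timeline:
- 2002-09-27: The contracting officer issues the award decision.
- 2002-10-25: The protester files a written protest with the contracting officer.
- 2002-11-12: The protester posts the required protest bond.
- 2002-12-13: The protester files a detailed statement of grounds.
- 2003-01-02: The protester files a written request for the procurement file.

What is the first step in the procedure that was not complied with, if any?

Step 1: 30 days after 2002-09-27 (when the award decision is issued) is 2002-10-27; done 2002-10-25 — timely.
Step 2: the earliest permitted date is 20 days after 2002-10-25 (when the written protest is filed), i.e. 2002-11-14; done 2002-11-12 — 2 days too early.

Step 2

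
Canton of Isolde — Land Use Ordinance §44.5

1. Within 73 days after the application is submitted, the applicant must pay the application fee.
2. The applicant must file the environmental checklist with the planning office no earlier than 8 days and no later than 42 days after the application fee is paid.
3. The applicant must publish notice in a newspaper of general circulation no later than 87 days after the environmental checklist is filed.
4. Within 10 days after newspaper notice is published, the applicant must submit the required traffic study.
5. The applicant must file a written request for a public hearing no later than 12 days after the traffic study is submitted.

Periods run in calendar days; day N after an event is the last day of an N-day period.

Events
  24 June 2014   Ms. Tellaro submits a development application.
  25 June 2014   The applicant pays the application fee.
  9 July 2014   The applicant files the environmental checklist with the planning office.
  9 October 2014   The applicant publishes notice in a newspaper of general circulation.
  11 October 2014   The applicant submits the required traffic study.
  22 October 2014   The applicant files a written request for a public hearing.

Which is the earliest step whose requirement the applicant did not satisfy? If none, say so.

Step 1: 73 days after 24 June 2014 (when the application is submitted) is 5 September 2014; done 25 June 2014 — timely.
Step 2: the window is 8–42 days after 25 June 2014 (when the application fee is paid), so 3 July 2014 through 6 August 2014; 9 July 2014 falls inside that range.
Step 3: 87 days after 9 July 2014 (when the environmental checklist is filed) is 4 October 2014; 9 October 2014 misses that deadline by 5 days.
That is the first point of non-compliance.

Step 3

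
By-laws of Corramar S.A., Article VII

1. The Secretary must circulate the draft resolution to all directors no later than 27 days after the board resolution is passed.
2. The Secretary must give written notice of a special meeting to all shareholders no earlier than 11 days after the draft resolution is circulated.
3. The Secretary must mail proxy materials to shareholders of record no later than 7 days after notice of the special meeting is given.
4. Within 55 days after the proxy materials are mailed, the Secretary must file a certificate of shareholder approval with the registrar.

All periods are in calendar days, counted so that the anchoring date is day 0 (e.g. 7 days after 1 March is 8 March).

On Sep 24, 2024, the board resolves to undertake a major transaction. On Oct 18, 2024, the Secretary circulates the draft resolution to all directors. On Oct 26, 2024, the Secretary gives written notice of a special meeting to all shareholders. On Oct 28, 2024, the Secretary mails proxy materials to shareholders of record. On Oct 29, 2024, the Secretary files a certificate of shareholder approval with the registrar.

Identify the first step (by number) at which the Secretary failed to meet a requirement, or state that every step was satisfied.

(1) due by Sep 24, 2024 + 27 days = Oct 21, 2024; Oct 18, 2024 is within that limit.
(2) permitted from Oct 18, 2024 + 11 days = Oct 29, 2024 onward; Oct 26, 2024 is 3 days before the earliest permitted date.

Step 2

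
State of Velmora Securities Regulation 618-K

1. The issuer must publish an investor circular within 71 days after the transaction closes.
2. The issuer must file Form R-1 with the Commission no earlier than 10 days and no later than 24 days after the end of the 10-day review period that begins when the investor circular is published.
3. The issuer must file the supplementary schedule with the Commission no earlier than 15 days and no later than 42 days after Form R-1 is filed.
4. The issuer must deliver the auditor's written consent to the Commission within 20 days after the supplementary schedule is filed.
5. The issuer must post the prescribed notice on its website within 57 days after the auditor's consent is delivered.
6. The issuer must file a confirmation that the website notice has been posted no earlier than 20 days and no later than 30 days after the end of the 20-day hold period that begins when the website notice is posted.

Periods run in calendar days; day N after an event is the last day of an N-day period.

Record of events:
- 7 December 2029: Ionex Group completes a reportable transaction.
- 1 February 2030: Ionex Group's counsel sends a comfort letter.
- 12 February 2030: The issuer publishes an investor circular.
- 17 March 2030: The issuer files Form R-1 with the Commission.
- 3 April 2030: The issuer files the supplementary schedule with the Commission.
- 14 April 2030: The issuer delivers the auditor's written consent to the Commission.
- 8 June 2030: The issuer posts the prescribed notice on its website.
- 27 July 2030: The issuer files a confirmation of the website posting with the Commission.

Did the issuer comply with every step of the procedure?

Step 1: 71 days after 7 December 2029 (when the transaction closes) is 16 February 2030; completed 12 February 2030, before the deadline.
Step 2: the window is 10–24 days after 22 February 2030 (end of the 10-day review period, which began when the investor circular is published on 12 February 2030), so 4 March 2030 through 18 March 2030; done 17 March 2030 — within the window.
Step 3: the window is 15–42 days after 17 March 2030 (when Form R-1 is filed), so 1 April 2030 through 28 April 2030; done 3 April 2030 — within the window.
Step 4: 20 days after 3 April 2030 (when the supplementary schedule is filed) is 23 April 2030; done 14 April 2030 — timely.
Step 5: 57 days after 14 April 2030 (when the auditor's consent is delivered) is 10 June 2030; completed 8 June 2030, before the deadline.
Step 6: the window is 20–30 days after 28 June 2030 (end of the 20-day hold period, which began when the website notice is posted on 8 June 2030), so 18 July 2030 through 28 July 2030; done 27 July 2030, which is between those dates.

Yes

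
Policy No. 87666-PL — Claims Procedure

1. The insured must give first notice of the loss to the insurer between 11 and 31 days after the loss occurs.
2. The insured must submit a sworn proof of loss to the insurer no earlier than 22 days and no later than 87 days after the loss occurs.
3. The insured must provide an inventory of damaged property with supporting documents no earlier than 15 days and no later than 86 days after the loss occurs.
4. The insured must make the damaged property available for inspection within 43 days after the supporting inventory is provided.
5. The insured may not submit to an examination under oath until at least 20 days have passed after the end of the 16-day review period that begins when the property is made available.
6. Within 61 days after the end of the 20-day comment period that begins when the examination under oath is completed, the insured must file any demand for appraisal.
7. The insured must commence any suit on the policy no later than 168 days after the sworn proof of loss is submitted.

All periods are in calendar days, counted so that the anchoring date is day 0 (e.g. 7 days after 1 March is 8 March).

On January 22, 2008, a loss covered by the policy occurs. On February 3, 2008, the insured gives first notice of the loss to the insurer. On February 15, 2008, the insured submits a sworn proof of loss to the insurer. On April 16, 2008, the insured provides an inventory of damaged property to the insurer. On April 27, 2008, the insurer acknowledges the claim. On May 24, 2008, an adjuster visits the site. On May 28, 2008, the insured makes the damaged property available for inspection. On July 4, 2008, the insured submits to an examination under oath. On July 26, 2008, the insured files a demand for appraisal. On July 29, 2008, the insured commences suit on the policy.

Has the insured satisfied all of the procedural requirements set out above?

Yes

Step 1: the window is 11–31 days after January 22, 2008 (when the loss occurs), so February 2, 2008 through February 22, 2008; February 3, 2008 falls inside that range.
Step 2: the window is 22–87 days after January 22, 2008 (when the loss occurs), so February 13, 2008 through April 18, 2008; February 15, 2008 falls inside that range.
Step 3: the window is 15–86 days after January 22, 2008 (when the loss occurs), so February 6, 2008 through April 17, 2008; done April 16, 2008 — within the window.
Step 4: 43 days after April 16, 2008 (when the supporting inventory is provided) is May 29, 2008; done May 28, 2008 — timely.
Step 5: the earliest permitted date is 20 days after June 13, 2008 (end of the 16-day review period, which began when the property is made available on May 28, 2008), i.e. July 3, 2008; done July 4, 2008 — permitted.
Step 6: 61 days after July 24, 2008 (end of the 20-day comment period, which began when the examination under oath is completed on July 4, 2008) is September 23, 2008; July 26, 2008 is within that limit.
Step 7: 168 days after February 15, 2008 (when the sworn proof of loss is submitted) is August 1, 2008; July 29, 2008 is within that limit.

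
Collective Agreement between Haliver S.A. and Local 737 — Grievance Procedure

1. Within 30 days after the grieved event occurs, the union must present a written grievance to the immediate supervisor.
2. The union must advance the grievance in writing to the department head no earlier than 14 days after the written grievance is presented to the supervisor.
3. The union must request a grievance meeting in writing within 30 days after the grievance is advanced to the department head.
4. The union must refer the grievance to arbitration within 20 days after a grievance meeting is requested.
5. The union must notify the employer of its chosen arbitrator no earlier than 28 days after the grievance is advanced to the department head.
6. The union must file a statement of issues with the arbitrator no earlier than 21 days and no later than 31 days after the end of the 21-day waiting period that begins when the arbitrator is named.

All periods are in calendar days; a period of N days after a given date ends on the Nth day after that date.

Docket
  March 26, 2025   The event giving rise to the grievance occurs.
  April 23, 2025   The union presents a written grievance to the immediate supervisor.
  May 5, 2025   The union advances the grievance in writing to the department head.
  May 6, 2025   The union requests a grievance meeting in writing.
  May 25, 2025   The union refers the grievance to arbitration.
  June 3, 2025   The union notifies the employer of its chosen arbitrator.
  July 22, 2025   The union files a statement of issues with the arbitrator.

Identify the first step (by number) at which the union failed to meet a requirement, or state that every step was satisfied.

Step 1: 30 days after March 26, 2025 (when the grieved event occurs) is April 25, 2025; completed April 23, 2025, before the deadline.
Step 2: the earliest permitted date is 14 days after April 23, 2025 (when the written grievance is presented to the supervisor), i.e. May 7, 2025; done May 5, 2025 — 2 days too early.

Step 2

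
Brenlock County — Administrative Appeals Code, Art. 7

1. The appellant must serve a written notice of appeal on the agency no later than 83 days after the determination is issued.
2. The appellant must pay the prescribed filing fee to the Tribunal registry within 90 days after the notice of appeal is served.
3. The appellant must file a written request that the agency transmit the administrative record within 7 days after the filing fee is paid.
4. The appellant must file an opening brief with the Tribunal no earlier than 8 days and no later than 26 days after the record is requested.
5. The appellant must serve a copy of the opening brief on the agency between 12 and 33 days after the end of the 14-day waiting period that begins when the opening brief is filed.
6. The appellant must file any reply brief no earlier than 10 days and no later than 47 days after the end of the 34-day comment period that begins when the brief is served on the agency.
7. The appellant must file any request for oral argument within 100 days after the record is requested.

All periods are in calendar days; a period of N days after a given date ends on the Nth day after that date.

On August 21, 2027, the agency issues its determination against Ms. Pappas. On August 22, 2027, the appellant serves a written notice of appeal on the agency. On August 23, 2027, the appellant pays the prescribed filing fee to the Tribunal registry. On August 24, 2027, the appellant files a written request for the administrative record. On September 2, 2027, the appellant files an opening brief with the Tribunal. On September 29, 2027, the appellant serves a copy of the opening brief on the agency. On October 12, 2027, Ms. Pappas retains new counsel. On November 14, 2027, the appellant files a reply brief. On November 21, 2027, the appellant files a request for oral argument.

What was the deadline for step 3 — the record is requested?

Step 3 runs from August 23, 2027, when the filing fee is paid. 7 days after August 23, 2027 is August 30, 2027.

August 30, 2027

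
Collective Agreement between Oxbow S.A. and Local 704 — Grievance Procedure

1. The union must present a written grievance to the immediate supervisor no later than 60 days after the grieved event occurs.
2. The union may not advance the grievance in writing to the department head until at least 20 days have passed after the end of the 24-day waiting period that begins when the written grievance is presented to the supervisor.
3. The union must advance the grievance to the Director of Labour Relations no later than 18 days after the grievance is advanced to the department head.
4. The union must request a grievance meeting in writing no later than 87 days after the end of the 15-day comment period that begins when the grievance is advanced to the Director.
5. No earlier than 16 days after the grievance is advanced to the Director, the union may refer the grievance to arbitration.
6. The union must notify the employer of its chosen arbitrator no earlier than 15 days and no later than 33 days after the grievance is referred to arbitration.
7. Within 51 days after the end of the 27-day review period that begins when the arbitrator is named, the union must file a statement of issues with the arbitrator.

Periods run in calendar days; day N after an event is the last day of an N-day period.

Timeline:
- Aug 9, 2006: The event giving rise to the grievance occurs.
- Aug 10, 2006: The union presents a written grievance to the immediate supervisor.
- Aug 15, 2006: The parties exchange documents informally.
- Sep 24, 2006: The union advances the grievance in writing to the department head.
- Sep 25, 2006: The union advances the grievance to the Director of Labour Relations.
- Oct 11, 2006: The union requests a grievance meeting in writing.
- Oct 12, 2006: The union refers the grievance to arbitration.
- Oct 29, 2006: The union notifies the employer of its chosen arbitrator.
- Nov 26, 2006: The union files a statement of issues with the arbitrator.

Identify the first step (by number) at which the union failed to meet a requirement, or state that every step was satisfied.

Step 1: 60 days after Aug 9, 2006 (when the grieved event occurs) is Oct 8, 2006; completed Aug 10, 2006, before the deadline.
Step 2: the earliest permitted date is 20 days after Sep 3, 2006 (end of the 24-day waiting period, which began when the written grievance is presented to the supervisor on Aug 10, 2006), i.e. Sep 23, 2006; done Sep 24, 2006, after the minimum wait.
Step 3: 18 days after Sep 24, 2006 (when the grievance is advanced to the department head) is Oct 12, 2006; completed Sep 25, 2006, before the deadline.
Step 4: 87 days after Oct 10, 2006 (end of the 15-day comment period, which began when the grievance is advanced to the Director on Sep 25, 2006) is Jan 5, 2007; Oct 11, 2006 is within that limit.
Step 5: the earliest permitted date is 16 days after Sep 25, 2006 (when the grievance is advanced to the Director), i.e. Oct 11, 2006; done Oct 12, 2006, after the minimum wait.
Step 6: the window is 15–33 days after Oct 12, 2006 (when the grievance is referred to arbitration), so Oct 27, 2006 through Nov 14, 2006; done Oct 29, 2006 — within the window.
Step 7: 51 days after Nov 25, 2006 (end of the 27-day review period, which began when the arbitrator is named on Oct 29, 2006) is Jan 15, 2007; completed Nov 26, 2006, before the deadline.

None — every step was satisfied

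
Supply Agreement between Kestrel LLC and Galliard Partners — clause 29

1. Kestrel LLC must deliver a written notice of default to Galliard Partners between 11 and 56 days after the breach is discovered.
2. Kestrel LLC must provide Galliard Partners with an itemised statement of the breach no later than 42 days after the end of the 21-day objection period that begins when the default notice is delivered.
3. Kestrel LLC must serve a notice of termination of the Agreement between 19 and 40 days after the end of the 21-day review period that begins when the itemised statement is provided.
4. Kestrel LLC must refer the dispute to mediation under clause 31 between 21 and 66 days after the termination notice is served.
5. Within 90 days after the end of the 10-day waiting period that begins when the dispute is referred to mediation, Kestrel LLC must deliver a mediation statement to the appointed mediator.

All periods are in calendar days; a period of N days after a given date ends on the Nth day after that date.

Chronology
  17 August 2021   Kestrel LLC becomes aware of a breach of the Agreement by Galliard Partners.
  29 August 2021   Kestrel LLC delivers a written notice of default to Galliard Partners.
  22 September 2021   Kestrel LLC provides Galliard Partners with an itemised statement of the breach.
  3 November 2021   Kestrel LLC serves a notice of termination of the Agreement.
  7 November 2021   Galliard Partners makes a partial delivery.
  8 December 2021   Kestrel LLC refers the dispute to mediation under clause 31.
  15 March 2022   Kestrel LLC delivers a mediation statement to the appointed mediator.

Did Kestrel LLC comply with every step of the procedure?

Step 1: the window is 11–56 days after 17 August 2021 (when the breach is discovered), so 28 August 2021 through 12 October 2021; done 29 August 2021, which is between those dates.
Step 2: 42 days after 19 September 2021 (end of the 21-day objection period, which began when the default notice is delivered on 29 August 2021) is 31 October 2021; 22 September 2021 is within that limit.
Step 3: the window is 19–40 days after 13 October 2021 (end of the 21-day review period, which began when the itemised statement is provided on 22 September 2021), so 1 November 2021 through 22 November 2021; done 3 November 2021 — within the window.
Step 4: the window is 21–66 days after 3 November 2021 (when the termination notice is served), so 24 November 2021 through 8 January 2022; 8 December 2021 falls inside that range.
Step 5: 90 days after 18 December 2021 (end of the 10-day waiting period, which began when the dispute is referred to mediation on 8 December 2021) is 18 March 2022; completed 15 March 2022, before the deadline.

Yes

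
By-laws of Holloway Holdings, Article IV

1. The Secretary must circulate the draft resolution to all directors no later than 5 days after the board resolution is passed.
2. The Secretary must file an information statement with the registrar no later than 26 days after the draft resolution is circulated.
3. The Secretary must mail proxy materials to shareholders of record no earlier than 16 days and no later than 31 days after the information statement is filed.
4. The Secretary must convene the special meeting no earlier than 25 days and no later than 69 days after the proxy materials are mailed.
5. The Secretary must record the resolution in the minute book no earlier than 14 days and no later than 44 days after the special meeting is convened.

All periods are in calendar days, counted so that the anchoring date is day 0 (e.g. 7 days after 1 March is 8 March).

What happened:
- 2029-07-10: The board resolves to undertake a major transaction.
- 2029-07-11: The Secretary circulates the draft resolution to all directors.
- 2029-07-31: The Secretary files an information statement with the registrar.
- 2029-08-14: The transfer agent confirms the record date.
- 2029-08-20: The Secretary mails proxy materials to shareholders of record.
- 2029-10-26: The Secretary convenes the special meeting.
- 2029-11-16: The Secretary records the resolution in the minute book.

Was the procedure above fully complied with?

Step 1: 5 days after 2029-07-10 (when the board resolution is passed) is 2029-07-15; completed 2029-07-11, before the deadline.
Step 2: 26 days after 2029-07-11 (when the draft resolution is circulated) is 2029-08-06; 2029-07-31 is within that limit.
Step 3: the window is 16–31 days after 2029-07-31 (when the information statement is filed), so 2029-08-16 through 2029-08-31; done 2029-08-20, which is between those dates.
Step 4: the window is 25–69 days after 2029-08-20 (when the proxy materials are mailed), so 2029-09-14 through 2029-10-28; done 2029-10-26, which is between those dates.
Step 5: the window is 14–44 days after 2029-10-26 (when the special meeting is convened), so 2029-11-09 through 2029-12-09; done 2029-11-16 — within the window.

Yes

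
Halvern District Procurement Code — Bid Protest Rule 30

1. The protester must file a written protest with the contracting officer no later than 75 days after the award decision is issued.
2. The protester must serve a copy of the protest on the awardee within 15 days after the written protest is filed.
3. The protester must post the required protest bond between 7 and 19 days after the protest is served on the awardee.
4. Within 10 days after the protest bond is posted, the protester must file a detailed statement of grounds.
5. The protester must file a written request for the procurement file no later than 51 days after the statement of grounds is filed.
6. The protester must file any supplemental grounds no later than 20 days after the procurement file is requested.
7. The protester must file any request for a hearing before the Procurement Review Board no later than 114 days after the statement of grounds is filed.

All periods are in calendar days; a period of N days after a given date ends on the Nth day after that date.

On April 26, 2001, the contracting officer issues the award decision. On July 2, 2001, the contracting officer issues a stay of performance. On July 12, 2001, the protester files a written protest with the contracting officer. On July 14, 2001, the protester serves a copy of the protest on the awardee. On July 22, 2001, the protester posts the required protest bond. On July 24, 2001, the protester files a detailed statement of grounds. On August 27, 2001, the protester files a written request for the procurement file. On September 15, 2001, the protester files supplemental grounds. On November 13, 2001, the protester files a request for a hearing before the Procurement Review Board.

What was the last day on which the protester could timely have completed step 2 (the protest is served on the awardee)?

July 27, 2001

Step 2 runs from July 12, 2001, when the written protest is filed. 15 days after July 12, 2001 is July 27, 2001.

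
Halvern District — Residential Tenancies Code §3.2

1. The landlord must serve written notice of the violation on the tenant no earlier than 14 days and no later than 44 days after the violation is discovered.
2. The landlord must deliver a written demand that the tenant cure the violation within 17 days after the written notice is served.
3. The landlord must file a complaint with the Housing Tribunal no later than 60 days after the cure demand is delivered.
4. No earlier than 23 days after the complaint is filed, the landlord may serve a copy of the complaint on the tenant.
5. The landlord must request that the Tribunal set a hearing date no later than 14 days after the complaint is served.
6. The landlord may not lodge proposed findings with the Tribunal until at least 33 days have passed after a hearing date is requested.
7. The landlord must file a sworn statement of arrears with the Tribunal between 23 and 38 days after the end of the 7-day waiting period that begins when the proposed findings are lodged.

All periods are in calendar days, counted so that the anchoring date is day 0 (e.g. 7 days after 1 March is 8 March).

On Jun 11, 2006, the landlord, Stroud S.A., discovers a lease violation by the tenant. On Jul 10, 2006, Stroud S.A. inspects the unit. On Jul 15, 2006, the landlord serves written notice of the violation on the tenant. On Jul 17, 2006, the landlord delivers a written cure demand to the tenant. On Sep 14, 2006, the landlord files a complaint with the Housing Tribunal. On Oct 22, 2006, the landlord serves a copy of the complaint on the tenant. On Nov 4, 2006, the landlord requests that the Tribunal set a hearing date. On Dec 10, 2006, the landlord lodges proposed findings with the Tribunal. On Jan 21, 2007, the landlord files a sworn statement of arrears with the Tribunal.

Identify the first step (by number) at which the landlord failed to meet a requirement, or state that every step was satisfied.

(1) the permitted window runs from Jun 11, 2006 + 14 = Jun 25, 2006 to Jun 11, 2006 + 44 = Jul 25, 2006; Jul 15, 2006 falls inside that range.
(2) due by Jul 15, 2006 + 17 days = Aug 1, 2006; completed Jul 17, 2006, before the deadline.
(3) due by Jul 17, 2006 + 60 days = Sep 15, 2006; completed Sep 14, 2006, before the deadline.
(4) permitted from Sep 14, 2006 + 23 days = Oct 7, 2006 onward; done Oct 22, 2006 — permitted.
(5) due by Oct 22, 2006 + 14 days = Nov 5, 2006; completed Nov 4, 2006, before the deadline.
(6) permitted from Nov 4, 2006 + 33 days = Dec 7, 2006 onward; done Dec 10, 2006, after the minimum wait.
(7) the permitted window runs from Dec 17, 2006 + 23 = Jan 9, 2007 to Dec 17, 2006 + 38 = Jan 24, 2007; done Jan 21, 2007, which is between those dates.

None — every step was satisfied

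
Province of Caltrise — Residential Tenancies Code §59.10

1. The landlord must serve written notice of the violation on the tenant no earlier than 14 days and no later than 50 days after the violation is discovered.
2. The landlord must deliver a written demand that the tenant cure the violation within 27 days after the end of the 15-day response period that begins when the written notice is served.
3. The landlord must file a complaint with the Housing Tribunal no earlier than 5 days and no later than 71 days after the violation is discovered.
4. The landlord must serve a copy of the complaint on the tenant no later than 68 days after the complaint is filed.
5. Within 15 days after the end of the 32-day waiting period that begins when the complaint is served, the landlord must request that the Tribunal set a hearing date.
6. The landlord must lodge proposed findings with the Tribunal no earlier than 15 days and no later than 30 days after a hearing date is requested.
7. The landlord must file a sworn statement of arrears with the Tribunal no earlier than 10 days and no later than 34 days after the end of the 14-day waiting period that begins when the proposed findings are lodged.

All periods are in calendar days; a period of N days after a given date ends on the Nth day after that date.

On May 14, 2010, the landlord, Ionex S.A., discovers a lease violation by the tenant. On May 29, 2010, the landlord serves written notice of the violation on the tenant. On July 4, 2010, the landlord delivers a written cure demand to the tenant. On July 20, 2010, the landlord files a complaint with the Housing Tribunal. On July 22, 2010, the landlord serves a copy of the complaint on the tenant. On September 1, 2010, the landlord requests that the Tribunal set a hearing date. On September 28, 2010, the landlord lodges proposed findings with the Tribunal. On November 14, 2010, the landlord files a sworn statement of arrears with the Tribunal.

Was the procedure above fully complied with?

Yes

Step 1: the window is 14–50 days after May 14, 2010 (when the violation is discovered), so May 28, 2010 through July 3, 2010; done May 29, 2010, which is between those dates.
Step 2: 27 days after June 13, 2010 (end of the 15-day response period, which began when the written notice is served on May 29, 2010) is July 10, 2010; done July 4, 2010 — timely.
Step 3: the window is 5–71 days after May 14, 2010 (when the violation is discovered), so May 19, 2010 through July 24, 2010; done July 20, 2010, which is between those dates.
Step 4: 68 days after July 20, 2010 (when the complaint is filed) is September 26, 2010; done July 22, 2010 — timely.
Step 5: 15 days after August 23, 2010 (end of the 32-day waiting period, which began when the complaint is served on July 22, 2010) is September 7, 2010; September 1, 2010 is within that limit.
Step 6: the window is 15–30 days after September 1, 2010 (when a hearing date is requested), so September 16, 2010 through October 1, 2010; September 28, 2010 falls inside that range.
Step 7: the window is 10–34 days after October 12, 2010 (end of the 14-day waiting period, which began when the proposed findings are lodged on September 28, 2010), so October 22, 2010 through November 15, 2010; done November 14, 2010, which is between those dates.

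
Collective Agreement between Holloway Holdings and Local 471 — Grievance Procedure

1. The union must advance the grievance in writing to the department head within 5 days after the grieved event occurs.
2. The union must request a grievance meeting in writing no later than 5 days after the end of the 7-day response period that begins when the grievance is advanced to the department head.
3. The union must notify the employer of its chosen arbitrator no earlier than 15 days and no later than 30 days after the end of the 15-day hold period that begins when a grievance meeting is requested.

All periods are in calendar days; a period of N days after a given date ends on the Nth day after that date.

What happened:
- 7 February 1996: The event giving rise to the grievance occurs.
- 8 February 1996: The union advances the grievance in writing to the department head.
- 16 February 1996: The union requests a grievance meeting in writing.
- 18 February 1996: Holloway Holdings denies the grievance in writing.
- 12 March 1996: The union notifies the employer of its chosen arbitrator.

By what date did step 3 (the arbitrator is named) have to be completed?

A grievance meeting is requested on 16 February 1996; the 15-day hold period therefore ends 2 March 1996, and step 3 runs from that date. The window is 15–30 days after 2 March 1996; it closes on 1 April 1996.

1 April 1996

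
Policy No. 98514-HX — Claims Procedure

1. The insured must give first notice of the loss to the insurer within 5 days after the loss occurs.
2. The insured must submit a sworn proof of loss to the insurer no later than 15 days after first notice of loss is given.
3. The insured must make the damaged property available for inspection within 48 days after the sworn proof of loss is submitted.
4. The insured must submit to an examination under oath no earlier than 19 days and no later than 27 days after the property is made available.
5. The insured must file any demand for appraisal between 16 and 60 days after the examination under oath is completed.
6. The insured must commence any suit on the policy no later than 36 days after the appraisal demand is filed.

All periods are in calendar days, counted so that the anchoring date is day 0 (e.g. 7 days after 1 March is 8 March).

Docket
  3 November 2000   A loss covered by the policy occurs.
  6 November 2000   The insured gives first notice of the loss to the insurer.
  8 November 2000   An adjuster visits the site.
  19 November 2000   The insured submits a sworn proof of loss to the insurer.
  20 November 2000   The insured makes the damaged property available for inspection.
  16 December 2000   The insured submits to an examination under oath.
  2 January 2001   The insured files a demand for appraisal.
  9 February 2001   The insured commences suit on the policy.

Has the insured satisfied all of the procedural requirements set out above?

Step 1 — counting 5 days from 3 November 2000 (when the loss occurs) gives a deadline of 8 November 2000; 6 November 2000 is within that limit.
Step 2 — counting 15 days from 6 November 2000 (when first notice of loss is given) gives a deadline of 21 November 2000; 19 November 2000 is within that limit.
Step 3 — counting 48 days from 19 November 2000 (when the sworn proof of loss is submitted) gives a deadline of 6 January 2001; 20 November 2000 is within that limit.
Step 4 — 19 and 27 days from 20 November 2000 (when the property is made available) are 9 December 2000 and 17 December 2000 respectively; done 16 December 2000, which is between those dates.
Step 5 — 16 and 60 days from 16 December 2000 (when the examination under oath is completed) are 1 January 2001 and 14 February 2001 respectively; done 2 January 2001, which is between those dates.
Step 6 — counting 36 days from 2 January 2001 (when the appraisal demand is filed) gives a deadline of 7 February 2001; not done until 9 February 2001, 2 days after the deadline.

No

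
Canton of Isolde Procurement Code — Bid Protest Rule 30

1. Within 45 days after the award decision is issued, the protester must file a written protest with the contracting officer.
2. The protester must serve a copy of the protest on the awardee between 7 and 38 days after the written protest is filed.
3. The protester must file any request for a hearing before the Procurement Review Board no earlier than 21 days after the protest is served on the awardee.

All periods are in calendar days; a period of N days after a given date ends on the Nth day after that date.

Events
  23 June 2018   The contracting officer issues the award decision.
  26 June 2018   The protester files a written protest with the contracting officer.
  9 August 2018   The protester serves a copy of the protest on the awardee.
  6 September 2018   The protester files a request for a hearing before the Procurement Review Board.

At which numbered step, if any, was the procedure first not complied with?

Step 2

(1) due by 23 June 2018 + 45 days = 7 August 2018; done 26 June 2018 — timely.
(2) the permitted window runs from 26 June 2018 + 7 = 3 July 2018 to 26 June 2018 + 38 = 3 August 2018; 9 August 2018 is 6 days past the end of the window.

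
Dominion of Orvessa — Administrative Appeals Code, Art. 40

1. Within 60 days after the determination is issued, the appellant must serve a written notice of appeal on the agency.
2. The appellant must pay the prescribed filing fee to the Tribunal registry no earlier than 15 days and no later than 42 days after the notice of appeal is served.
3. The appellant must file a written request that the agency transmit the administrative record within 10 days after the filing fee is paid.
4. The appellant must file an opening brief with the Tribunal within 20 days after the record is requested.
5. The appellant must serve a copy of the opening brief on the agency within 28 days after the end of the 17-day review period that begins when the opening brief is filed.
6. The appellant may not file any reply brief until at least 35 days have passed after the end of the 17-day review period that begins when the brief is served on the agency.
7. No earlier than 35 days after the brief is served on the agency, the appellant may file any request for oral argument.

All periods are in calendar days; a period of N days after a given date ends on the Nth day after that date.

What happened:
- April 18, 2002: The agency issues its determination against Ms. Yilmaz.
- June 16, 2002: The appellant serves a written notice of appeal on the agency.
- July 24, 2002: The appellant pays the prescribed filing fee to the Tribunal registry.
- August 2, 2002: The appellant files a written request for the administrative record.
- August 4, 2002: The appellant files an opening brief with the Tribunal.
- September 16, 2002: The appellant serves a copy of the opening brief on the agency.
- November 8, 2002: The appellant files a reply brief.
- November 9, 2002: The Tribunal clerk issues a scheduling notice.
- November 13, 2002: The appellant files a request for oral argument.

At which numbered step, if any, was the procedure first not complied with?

Step 1: 60 days after April 18, 2002 (when the determination is issued) is June 17, 2002; June 16, 2002 is within that limit.
Step 2: the window is 15–42 days after June 16, 2002 (when the notice of appeal is served), so July 1, 2002 through July 28, 2002; July 24, 2002 falls inside that range.
Step 3: 10 days after July 24, 2002 (when the filing fee is paid) is August 3, 2002; done August 2, 2002 — timely.
Step 4: 20 days after August 2, 2002 (when the record is requested) is August 22, 2002; done August 4, 2002 — timely.
Step 5: 28 days after August 21, 2002 (end of the 17-day review period, which began when the opening brief is filed on August 4, 2002) is September 18, 2002; September 16, 2002 is within that limit.
Step 6: the earliest permitted date is 35 days after October 3, 2002 (end of the 17-day review period, which began when the brief is served on the agency on September 16, 2002), i.e. November 7, 2002; done November 8, 2002 — permitted.
Step 7: the earliest permitted date is 35 days after September 16, 2002 (when the brief is served on the agency), i.e. October 21, 2002; done November 13, 2002 — permitted.

None — every step was satisfied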